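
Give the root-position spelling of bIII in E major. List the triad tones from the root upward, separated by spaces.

The root of bIII is the lowered 3rd degree: G# becomes G. Building the major chord from the parallel minor on G: G–B–D.

G B D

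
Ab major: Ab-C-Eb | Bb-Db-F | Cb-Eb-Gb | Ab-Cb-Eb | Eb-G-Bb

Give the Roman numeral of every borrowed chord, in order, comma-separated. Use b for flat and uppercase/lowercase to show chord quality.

bIII, i

In Ab major the diatonic chords are Ab, Bbm, Cm, Db, Eb, Fm, Gdim. Ab–C–Eb = Ab, Bb–Db–F = Bbm and Eb–G–Bb = Eb are all diatonic. Cb–Eb–Gb doesn't fit — on degree 3 Ab major would have Cm (iii). Cb is the degree-3 chord of Ab minor, so it is the borrowed bIII. Ab–Cb–Eb is not: scale degree 1 in Ab major carries Ab (I). In Ab minor the chord on that degree is Abm, so here it functions as i, borrowed from the parallel minor.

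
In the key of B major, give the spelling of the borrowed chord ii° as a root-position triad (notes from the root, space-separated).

C# E G

ii° is built on scale degree 2, which is C# in both B major and its parallel. Stacking thirds in B minor on C# gives C#–E–G.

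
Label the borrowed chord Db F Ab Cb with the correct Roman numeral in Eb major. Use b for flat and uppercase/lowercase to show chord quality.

bVII7

In Eb major scale degree 7 is D; Db is its lowered form, from Eb minor. The diatonic chord on degree 7 would be Ddim (vii°), but Db–F–Ab–Cb is the dominant-seventh chord from Eb minor. As a borrowed chord it is labeled bVII7.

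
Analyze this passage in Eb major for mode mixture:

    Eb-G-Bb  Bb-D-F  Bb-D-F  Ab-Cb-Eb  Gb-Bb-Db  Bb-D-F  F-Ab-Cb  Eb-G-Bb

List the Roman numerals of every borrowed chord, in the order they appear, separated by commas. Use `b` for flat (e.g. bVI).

iv, bIII, ii°

Eb major has the diatonic set Eb, Fm, Gm, Ab, Bb, Cm, Ddim. Eb–G–Bb = Eb and Bb–D–F = Bb both belong to that set. But Ab–Cb–Eb is foreign: the diatonic IV on degree 4 is Ab, whereas Abm comes from Eb minor. It is labeled iv. Gb–Bb–Db is not: scale degree 3 in Eb major carries Gm (iii). In Eb minor the chord on that degree is Gb, so here it functions as bIII, borrowed from the parallel minor. But F–Ab–Cb is foreign: the diatonic ii on degree 2 is Fm, whereas Fdim comes from Eb minor. It is labeled ii°.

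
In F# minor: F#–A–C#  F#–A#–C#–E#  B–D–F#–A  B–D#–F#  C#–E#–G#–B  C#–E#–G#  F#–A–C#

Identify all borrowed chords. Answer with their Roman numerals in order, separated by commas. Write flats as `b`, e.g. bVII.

The diatonic triads in F# minor (with V from harmonic minor) are F#m, G#dim, A, Bm, C#, D, E. F#–A–C# = F#m, B–D–F#–A = Bm7, C#–E#–G#–B = C#7 and C#–E#–G# = C# are all diatonic. F#–A#–C#–E# doesn't fit — on degree 1 F# minor would have F#m (i). F#maj7 is the degree-1 chord of F# major, so it is the borrowed Imaj7. B–D#–F# doesn't fit — on degree 4 F# minor would have Bm (iv). B is the degree-4 chord of F# major, so it is the borrowed IV.

Imaj7, IV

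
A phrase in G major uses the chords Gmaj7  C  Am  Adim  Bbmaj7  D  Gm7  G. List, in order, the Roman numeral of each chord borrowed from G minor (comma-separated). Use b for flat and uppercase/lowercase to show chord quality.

G major has the diatonic set G, Am, Bm, C, D, Em, F#dim. Gmaj7, C, Am, D and G all belong to that set. Adim (A–C–Eb) is not: scale degree 2 in G major carries Am (ii). In G minor the chord on that degree is Adim, so here it functions as ii°, borrowed from the parallel minor. Bbmaj7 (Bb–D–F–A) is not: scale degree 3 in G major carries Bm (iii). In G minor the chord on that degree is Bbmaj7, so here it functions as bIIImaj7, borrowed from the parallel minor. But Gm7 (G–Bb–D–F) is foreign: the diatonic I on degree 1 is G, whereas Gm7 comes from G minor. It is labeled i7.

ii°, bIIImaj7, i7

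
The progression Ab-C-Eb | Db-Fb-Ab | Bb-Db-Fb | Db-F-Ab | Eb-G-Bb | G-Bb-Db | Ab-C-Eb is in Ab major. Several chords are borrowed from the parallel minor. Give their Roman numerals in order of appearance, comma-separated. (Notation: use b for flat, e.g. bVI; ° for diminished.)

The diatonic triads in Ab major are Ab, Bbm, Cm, Db, Eb, Fm, Gdim. Ab–C–Eb = Ab, Db–F–Ab = Db, Eb–G–Bb = Eb and G–Bb–Db = Gdim all belong to that set. Db–Fb–Ab is not: scale degree 4 in Ab major carries Db (IV). In Ab minor the chord on that degree is Dbm, so here it functions as iv, borrowed from the parallel minor. Bb–Db–Fb doesn't fit — on degree 2 Ab major would have Bbm (ii). Bbdim is the degree-2 chord of Ab minor, so it is the borrowed ii°.

iv, ii°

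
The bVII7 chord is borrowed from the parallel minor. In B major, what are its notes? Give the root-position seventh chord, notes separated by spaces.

bVII7 is built on the lowered scale degree 7. In B major degree 7 is A#; lowered it becomes A. Building the dominant-seventh chord from the parallel minor on A: A–C#–E–G.

A C# E G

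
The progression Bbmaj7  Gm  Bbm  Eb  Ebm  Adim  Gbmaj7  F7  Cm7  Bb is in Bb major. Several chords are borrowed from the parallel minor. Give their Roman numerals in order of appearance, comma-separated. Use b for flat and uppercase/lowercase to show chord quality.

i, iv, bVImaj7

In Bb major the diatonic chords are Bb, Cm, Dm, Eb, F, Gm, Adim. Of the given chords, Bbmaj7, Gm, Eb, Adim, F7, Cm7 and Bb are diatonic. But Bbm (Bb–Db–F) is foreign: the diatonic I on degree 1 is Bb, whereas Bbm comes from Bb minor. It is labeled i. Ebm (Eb–Gb–Bb) doesn't fit — on degree 4 Bb major would have Eb (IV). Ebm is the degree-4 chord of Bb minor, so it is the borrowed iv. But Gbmaj7 (Gb–Bb–Db–F) is foreign: the diatonic vi on degree 6 is Gm, whereas Gbmaj7 comes from Bb minor. It is labeled bVImaj7.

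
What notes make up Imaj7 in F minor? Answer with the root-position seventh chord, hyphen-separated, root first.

F-A-C-E

Imaj7 is built on scale degree 1, which is F in both F minor and its parallel. Building the major-seventh chord from the parallel major on F: F–A–C–E.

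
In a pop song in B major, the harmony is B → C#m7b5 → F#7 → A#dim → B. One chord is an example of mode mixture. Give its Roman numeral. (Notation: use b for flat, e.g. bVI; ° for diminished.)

iiø7

The diatonic triads in B major are B, C#m, D#m, E, F#, G#m, A#dim. Of the given chords, B, F#7 and A#dim are diatonic. C#m7b5 (C#–E–G–B) doesn't fit — on degree 2 B major would have C#m (ii). C#m7b5 is the degree-2 chord of B minor, so it is the borrowed iiø7.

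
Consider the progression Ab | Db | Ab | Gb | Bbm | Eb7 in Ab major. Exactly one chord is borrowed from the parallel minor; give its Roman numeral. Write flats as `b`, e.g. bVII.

The diatonic triads in Ab major are Ab, Bbm, Cm, Db, Eb, Fm, Gdim. Ab, Db, Bbm and Eb7 all belong to that set. Gb (Gb–Bb–Db) is not: scale degree 7 in Ab major carries Gdim (vii°). In Ab minor the chord on that degree is Gb, so here it functions as bVII, borrowed from the parallel minor.

bVII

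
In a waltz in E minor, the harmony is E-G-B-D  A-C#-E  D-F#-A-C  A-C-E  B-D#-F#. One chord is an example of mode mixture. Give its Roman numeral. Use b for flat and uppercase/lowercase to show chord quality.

In E minor (with V from harmonic minor) the diatonic chords are Em, F#dim, G, Am, B, C, D. Of the given chords, E–G–B–D = Em7, D–F#–A–C = D7, A–C–E = Am and B–D#–F# = B are diatonic. But A–C#–E is foreign: the diatonic iv on degree 4 is Am, whereas A comes from E major. It is labeled IV.

IV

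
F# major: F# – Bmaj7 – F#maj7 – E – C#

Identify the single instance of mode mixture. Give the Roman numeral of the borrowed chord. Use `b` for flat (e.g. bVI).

In F# major the diatonic chords are F#, G#m, A#m, B, C#, D#m, E#dim. F#, Bmaj7, F#maj7 and C# all belong to that set. E (E–G#–B) is not: scale degree 7 in F# major carries E#dim (vii°). In F# minor the chord on that degree is E, so here it functions as bVII, borrowed from the parallel minor.

bVII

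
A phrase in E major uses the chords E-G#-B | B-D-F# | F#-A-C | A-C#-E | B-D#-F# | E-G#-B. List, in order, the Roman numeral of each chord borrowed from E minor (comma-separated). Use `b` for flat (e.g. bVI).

In E major the diatonic chords are E, F#m, G#m, A, B, C#m, D#dim. E–G#–B = E, A–C#–E = A and B–D#–F# = B all belong to that set. B–D–F# is not: scale degree 5 in E major carries B (V). In E minor the chord on that degree is Bm, so here it functions as v, borrowed from the parallel minor. But F#–A–C is foreign: the diatonic ii on degree 2 is F#m, whereas F#dim comes from E minor. It is labeled ii°.

v, ii°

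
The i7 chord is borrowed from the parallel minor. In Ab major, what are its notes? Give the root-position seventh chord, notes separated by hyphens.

i7 is built on scale degree 1, which is Ab in both Ab major and its parallel. Building the minor-seventh chord from the parallel minor on Ab: Ab–Cb–Eb–Gb.

Ab-Cb-Eb-Gb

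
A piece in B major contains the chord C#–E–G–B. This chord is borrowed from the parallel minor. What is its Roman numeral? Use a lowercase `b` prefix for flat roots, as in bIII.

C# is scale degree 2 in B major. The diatonic chord on degree 2 would be C#m (ii), but C#–E–G–B is the half-diminished-seventh chord from B minor. As a borrowed chord it is labeled iiø7.

iiø7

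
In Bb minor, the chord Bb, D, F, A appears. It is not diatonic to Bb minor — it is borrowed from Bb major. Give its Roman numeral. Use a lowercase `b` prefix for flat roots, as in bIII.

Imaj7

Bb is scale degree 1 in Bb minor. The diatonic chord on degree 1 would be Bbm (i), but Bb–D–F–A is the major-seventh chord from Bb major. As a borrowed chord it is labeled Imaj7.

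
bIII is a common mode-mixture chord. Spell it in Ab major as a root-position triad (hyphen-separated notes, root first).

Scale degree 3 in Ab major is C. bIII uses the lowered form, Cb, taken from Ab minor. Building the major chord from the parallel minor on Cb: Cb–Eb–Gb.

Cb-Eb-Gb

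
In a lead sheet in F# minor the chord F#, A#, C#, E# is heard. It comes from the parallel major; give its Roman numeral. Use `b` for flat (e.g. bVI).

The root F# is the diatonic 1st degree of F# minor; the borrowing shows in the chord quality. F#–A#–C#–E# is a major-seventh chord — the form found in F# major, not the diatonic i (F#m). Borrowed into F# minor it is written Imaj7.

Imaj7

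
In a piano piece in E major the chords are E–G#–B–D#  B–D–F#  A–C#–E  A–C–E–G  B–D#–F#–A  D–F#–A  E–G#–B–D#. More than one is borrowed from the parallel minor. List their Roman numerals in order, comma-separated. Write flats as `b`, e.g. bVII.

E major has the diatonic set E, F#m, G#m, A, B, C#m, D#dim. Of the given chords, E–G#–B–D# = Emaj7, A–C#–E = A and B–D#–F#–A = B7 are diatonic. But B–D–F# is foreign: the diatonic V on degree 5 is B, whereas Bm comes from E minor. It is labeled v. But A–C–E–G is foreign: the diatonic IV on degree 4 is A, whereas Am7 comes from E minor. It is labeled iv7. D–F#–A is not: scale degree 7 in E major carries D#dim (vii°). In E minor the chord on that degree is D, so here it functions as bVII, borrowed from the parallel minor.

v, iv7, bVII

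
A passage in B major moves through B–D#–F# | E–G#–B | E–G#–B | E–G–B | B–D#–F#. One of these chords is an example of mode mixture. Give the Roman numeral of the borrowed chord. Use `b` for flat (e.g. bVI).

iv

B major has the diatonic set B, C#m, D#m, E, F#, G#m, A#dim. Of the given chords, B–D#–F# = B and E–G#–B = E are diatonic. But E–G–B is foreign: the diatonic IV on degree 4 is E, whereas Em comes from B minor. It is labeled iv.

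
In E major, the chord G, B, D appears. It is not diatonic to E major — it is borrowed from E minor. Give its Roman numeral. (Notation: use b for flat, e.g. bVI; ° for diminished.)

G is the lowered form of scale degree 3 in E major (the diatonic degree 3 is G#). G–B–D is a major chord — the form found in E minor, not the diatonic iii (G#m). Borrowed into E major it is written bIII.

bIII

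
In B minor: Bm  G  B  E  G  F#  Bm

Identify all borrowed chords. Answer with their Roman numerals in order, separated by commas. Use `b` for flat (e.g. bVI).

I, IV

B minor has the diatonic set Bm, C#dim, D, Em, F#, G, A (with V from harmonic minor). Bm, G and F# are all diatonic. B (B–D#–F#) is not: scale degree 1 in B minor carries Bm (i). In B major the chord on that degree is B, so here it functions as I, borrowed from the parallel major. But E (E–G#–B) is foreign: the diatonic iv on degree 4 is Em, whereas E comes from B major. It is labeled IV.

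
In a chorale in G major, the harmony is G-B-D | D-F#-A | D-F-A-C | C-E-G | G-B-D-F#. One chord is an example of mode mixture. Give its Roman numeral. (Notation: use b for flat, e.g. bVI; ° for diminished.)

v7

G major has the diatonic set G, Am, Bm, C, D, Em, F#dim. Of the given chords, G–B–D = G, D–F#–A = D, C–E–G = C and G–B–D–F# = Gmaj7 are diatonic. D–F–A–C is not: scale degree 5 in G major carries D (V). In G minor the chord on that degree is Dm7, so here it functions as v7, borrowed from the parallel minor.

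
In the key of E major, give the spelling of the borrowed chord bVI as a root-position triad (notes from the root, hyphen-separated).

C-E-G

bVI is built on the lowered scale degree 6. In E major degree 6 is C#; lowered it becomes C. Building the major chord from the parallel minor on C: C–E–G.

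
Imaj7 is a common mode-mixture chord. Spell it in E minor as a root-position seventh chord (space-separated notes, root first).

Imaj7 is built on scale degree 1, which is E in both E minor and its parallel. In E major the chord on E is E–G#–B–D#.

E G# B D#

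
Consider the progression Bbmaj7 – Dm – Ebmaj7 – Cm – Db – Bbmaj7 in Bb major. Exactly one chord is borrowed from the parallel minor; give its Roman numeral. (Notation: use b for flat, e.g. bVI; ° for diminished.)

bIII

In Bb major the diatonic chords are Bb, Cm, Dm, Eb, F, Gm, Adim. Bbmaj7, Dm, Ebmaj7 and Cm all belong to that set. But Db (Db–F–Ab) is foreign: the diatonic iii on degree 3 is Dm, whereas Db comes from Bb minor. It is labeled bIII.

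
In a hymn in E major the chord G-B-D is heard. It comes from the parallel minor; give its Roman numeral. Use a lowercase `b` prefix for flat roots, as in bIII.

In E major scale degree 3 is G#; G is its lowered form, from E minor. G–B–D is a major chord — the form found in E minor, not the diatonic iii (G#m). Borrowed into E major it is written bIII.

bIII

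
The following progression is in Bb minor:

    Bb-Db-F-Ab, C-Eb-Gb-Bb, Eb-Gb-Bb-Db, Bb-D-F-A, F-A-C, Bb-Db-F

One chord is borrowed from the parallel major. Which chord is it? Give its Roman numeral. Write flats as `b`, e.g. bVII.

Imaj7

Bb minor has the diatonic set Bbm, Cdim, Db, Ebm, F, Gb, Ab (with V from harmonic minor). Of the given chords, Bb–Db–F–Ab = Bbm7, C–Eb–Gb–Bb = Cm7b5, Eb–Gb–Bb–Db = Ebm7, F–A–C = F and Bb–Db–F = Bbm are diatonic. Bb–D–F–A doesn't fit — on degree 1 Bb minor would have Bbm (i). Bbmaj7 is the degree-1 chord of Bb major, so it is the borrowed Imaj7.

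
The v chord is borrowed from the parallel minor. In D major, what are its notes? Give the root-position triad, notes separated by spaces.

A C E

v is built on scale degree 5, which is A in both D major and its parallel. Stacking thirds in D minor on A gives A–C–E.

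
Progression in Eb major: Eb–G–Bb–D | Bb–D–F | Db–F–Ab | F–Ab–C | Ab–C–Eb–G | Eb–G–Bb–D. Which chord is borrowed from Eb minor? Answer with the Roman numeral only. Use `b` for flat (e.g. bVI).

In Eb major the diatonic chords are Eb, Fm, Gm, Ab, Bb, Cm, Ddim. Eb–G–Bb–D = Ebmaj7, Bb–D–F = Bb, F–Ab–C = Fm and Ab–C–Eb–G = Abmaj7 are all diatonic. Db–F–Ab is not: scale degree 7 in Eb major carries Ddim (vii°). In Eb minor the chord on that degree is Db, so here it functions as bVII, borrowed from the parallel minor.

bVII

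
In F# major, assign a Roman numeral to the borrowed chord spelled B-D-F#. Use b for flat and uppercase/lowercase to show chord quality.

The root B is the diatonic 4th degree of F# major; the borrowing shows in the chord quality. Diatonically F# major has B (IV) on that degree; B–D–F# is instead the minor chord native to F# minor, so it takes the label iv.

iv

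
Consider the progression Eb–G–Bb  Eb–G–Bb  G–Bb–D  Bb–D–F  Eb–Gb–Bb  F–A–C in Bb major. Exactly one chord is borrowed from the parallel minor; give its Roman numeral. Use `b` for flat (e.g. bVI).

The diatonic triads in Bb major are Bb, Cm, Dm, Eb, F, Gm, Adim. Eb–G–Bb = Eb, G–Bb–D = Gm, Bb–D–F = Bb and F–A–C = F all belong to that set. Eb–Gb–Bb doesn't fit — on degree 4 Bb major would have Eb (IV). Ebm is the degree-4 chord of Bb minor, so it is the borrowed iv.

iv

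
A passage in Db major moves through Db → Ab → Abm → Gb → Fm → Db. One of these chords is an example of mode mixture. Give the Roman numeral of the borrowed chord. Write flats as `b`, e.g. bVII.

v

Db major has the diatonic set Db, Ebm, Fm, Gb, Ab, Bbm, Cdim. Of the given chords, Db, Ab, Gb and Fm are diatonic. But Abm (Ab–Cb–Eb) is foreign: the diatonic V on degree 5 is Ab, whereas Abm comes from Db minor. It is labeled v.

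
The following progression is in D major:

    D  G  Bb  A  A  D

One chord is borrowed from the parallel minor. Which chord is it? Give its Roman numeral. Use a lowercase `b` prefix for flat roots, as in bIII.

bVI

D major has the diatonic set D, Em, F#m, G, A, Bm, C#dim. D, G and A all belong to that set. But Bb (Bb–D–F) is foreign: the diatonic vi on degree 6 is Bm, whereas Bb comes from D minor. It is labeled bVI.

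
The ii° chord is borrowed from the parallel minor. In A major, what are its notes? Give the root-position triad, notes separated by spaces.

The root, B, is scale degree 2 — the same note in A major and A minor; only the chord quality changes. In A minor the chord on B is B–D–F.

B D F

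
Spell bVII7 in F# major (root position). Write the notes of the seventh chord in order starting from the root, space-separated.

E G# B D

Scale degree 7 in F# major is E#. bVII7 uses the lowered form, E, taken from F# minor. In F# minor the chord on E is E–G#–B–D.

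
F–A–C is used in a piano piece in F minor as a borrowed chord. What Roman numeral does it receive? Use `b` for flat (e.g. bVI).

The root F is the diatonic 1st degree of F minor; the borrowing shows in the chord quality. The diatonic chord on degree 1 would be Fm (i), but F–A–C is the major chord from F major. As a borrowed chord it is labeled I.

I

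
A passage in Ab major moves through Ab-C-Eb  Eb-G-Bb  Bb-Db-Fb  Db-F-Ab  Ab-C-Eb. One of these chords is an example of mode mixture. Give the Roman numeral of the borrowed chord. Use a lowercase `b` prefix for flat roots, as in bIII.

ii°

Ab major has the diatonic set Ab, Bbm, Cm, Db, Eb, Fm, Gdim. Of the given chords, Ab–C–Eb = Ab, Eb–G–Bb = Eb and Db–F–Ab = Db are diatonic. Bb–Db–Fb is not: scale degree 2 in Ab major carries Bbm (ii). In Ab minor the chord on that degree is Bbdim, so here it functions as ii°, borrowed from the parallel minor.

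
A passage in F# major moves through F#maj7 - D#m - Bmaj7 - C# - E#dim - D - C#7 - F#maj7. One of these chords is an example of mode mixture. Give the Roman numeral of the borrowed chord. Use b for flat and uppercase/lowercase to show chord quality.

bVI

The diatonic triads in F# major are F#, G#m, A#m, B, C#, D#m, E#dim. Of the given chords, F#maj7, D#m, Bmaj7, C#, E#dim and C#7 are diatonic. But D (D–F#–A) is foreign: the diatonic vi on degree 6 is D#m, whereas D comes from F# minor. It is labeled bVI.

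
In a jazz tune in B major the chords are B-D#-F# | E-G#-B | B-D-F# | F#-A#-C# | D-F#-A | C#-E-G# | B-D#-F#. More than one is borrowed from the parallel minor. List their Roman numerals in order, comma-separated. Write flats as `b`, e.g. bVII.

In B major the diatonic chords are B, C#m, D#m, E, F#, G#m, A#dim. Of the given chords, B–D#–F# = B, E–G#–B = E, F#–A#–C# = F# and C#–E–G# = C#m are diatonic. B–D–F# is not: scale degree 1 in B major carries B (I). In B minor the chord on that degree is Bm, so here it functions as i, borrowed from the parallel minor. D–F#–A doesn't fit — on degree 3 B major would have D#m (iii). D is the degree-3 chord of B minor, so it is the borrowed bIII.

i, bIII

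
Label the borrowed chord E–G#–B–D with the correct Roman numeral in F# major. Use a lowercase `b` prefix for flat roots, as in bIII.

E is the lowered form of scale degree 7 in F# major (the diatonic degree 7 is E#). The diatonic chord on degree 7 would be E#dim (vii°), but E–G#–B–D is the dominant-seventh chord from F# minor. As a borrowed chord it is labeled bVII7.

bVII7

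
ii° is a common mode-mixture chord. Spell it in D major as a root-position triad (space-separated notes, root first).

E G Bb

The root, E, is scale degree 2 — the same note in D major and D minor; only the chord quality changes. Stacking thirds in D minor on E gives E–G–Bb.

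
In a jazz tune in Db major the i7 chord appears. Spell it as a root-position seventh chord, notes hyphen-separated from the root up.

Db-Fb-Ab-Cb

i7 is built on scale degree 1, which is Db in both Db major and its parallel. Stacking thirds in Db minor on Db gives Db–Fb–Ab–Cb.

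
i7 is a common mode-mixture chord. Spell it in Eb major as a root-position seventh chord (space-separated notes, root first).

The root, Eb, is scale degree 1 — the same note in Eb major and Eb minor; only the chord quality changes. In Eb minor the chord on Eb is Eb–Gb–Bb–Db.

Eb Gb Bb Db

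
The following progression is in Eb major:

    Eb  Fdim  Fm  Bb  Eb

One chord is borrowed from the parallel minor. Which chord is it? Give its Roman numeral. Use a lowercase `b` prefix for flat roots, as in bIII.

In Eb major the diatonic chords are Eb, Fm, Gm, Ab, Bb, Cm, Ddim. Of the given chords, Eb, Fm and Bb are diatonic. But Fdim (F–Ab–Cb) is foreign: the diatonic ii on degree 2 is Fm, whereas Fdim comes from Eb minor. It is labeled ii°.

ii°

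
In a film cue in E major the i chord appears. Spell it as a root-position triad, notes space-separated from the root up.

E G B

The root, E, is scale degree 1 — the same note in E major and E minor; only the chord quality changes. In E minor the chord on E is E–G–B.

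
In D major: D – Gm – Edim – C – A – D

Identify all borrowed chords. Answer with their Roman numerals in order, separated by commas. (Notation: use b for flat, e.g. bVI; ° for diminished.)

In D major the diatonic chords are D, Em, F#m, G, A, Bm, C#dim. D and A both belong to that set. But Gm (G–Bb–D) is foreign: the diatonic IV on degree 4 is G, whereas Gm comes from D minor. It is labeled iv. Edim (E–G–Bb) doesn't fit — on degree 2 D major would have Em (ii). Edim is the degree-2 chord of D minor, so it is the borrowed ii°. C (C–E–G) doesn't fit — on degree 7 D major would have C#dim (vii°). C is the degree-7 chord of D minor, so it is the borrowed bVII.

iv, ii°, bVII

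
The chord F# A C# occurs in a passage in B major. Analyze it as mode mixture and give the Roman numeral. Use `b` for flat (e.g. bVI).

v

The root F# is the diatonic 5th degree of B major; the borrowing shows in the chord quality. F#–A–C# is a minor chord — the form found in B minor, not the diatonic V (F#). Borrowed into B major it is written v.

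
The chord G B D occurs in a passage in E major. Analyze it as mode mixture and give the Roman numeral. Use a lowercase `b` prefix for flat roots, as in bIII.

bIII

The root G is the lowered 3rd scale degree — diatonically E major has G# there. G–B–D is a major chord — the form found in E minor, not the diatonic iii (G#m). Borrowed into E major it is written bIII.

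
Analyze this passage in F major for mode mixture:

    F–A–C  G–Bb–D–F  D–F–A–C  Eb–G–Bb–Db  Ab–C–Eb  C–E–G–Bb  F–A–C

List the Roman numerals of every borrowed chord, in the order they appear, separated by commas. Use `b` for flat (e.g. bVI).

bVII7, bIII

F major has the diatonic set F, Gm, Am, Bb, C, Dm, Edim. F–A–C = F, G–Bb–D–F = Gm7, D–F–A–C = Dm7 and C–E–G–Bb = C7 all belong to that set. Eb–G–Bb–Db is not: scale degree 7 in F major carries Edim (vii°). In F minor the chord on that degree is Eb7, so here it functions as bVII7, borrowed from the parallel minor. Ab–C–Eb is not: scale degree 3 in F major carries Am (iii). In F minor the chord on that degree is Ab, so here it functions as bIII, borrowed from the parallel minor.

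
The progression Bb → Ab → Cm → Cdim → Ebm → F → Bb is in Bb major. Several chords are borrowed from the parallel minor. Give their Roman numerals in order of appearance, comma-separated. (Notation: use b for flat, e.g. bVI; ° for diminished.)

bVII, ii°, iv

The diatonic triads in Bb major are Bb, Cm, Dm, Eb, F, Gm, Adim. Of the given chords, Bb, Cm and F are diatonic. Ab (Ab–C–Eb) doesn't fit — on degree 7 Bb major would have Adim (vii°). Ab is the degree-7 chord of Bb minor, so it is the borrowed bVII. But Cdim (C–Eb–Gb) is foreign: the diatonic ii on degree 2 is Cm, whereas Cdim comes from Bb minor. It is labeled ii°. But Ebm (Eb–Gb–Bb) is foreign: the diatonic IV on degree 4 is Eb, whereas Ebm comes from Bb minor. It is labeled iv.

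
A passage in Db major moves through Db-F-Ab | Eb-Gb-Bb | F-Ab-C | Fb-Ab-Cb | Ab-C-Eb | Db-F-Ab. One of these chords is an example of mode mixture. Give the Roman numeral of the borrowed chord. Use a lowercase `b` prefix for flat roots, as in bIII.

bIII

The diatonic triads in Db major are Db, Ebm, Fm, Gb, Ab, Bbm, Cdim. Db–F–Ab = Db, Eb–Gb–Bb = Ebm, F–Ab–C = Fm and Ab–C–Eb = Ab are all diatonic. But Fb–Ab–Cb is foreign: the diatonic iii on degree 3 is Fm, whereas Fb comes from Db minor. It is labeled bIII.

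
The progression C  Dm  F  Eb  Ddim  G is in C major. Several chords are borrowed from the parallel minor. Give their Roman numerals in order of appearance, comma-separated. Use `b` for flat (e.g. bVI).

C major has the diatonic set C, Dm, Em, F, G, Am, Bdim. C, Dm, F and G are all diatonic. Eb (Eb–G–Bb) is not: scale degree 3 in C major carries Em (iii). In C minor the chord on that degree is Eb, so here it functions as bIII, borrowed from the parallel minor. But Ddim (D–F–Ab) is foreign: the diatonic ii on degree 2 is Dm, whereas Ddim comes from C minor. It is labeled ii°.

bIII, ii°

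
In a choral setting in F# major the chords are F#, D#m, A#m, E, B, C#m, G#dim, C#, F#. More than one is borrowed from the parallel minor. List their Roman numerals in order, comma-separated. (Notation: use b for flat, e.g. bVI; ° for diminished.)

bVII, v, ii°

F# major has the diatonic set F#, G#m, A#m, B, C#, D#m, E#dim. F#, D#m, A#m, B and C# are all diatonic. E (E–G#–B) is not: scale degree 7 in F# major carries E#dim (vii°). In F# minor the chord on that degree is E, so here it functions as bVII, borrowed from the parallel minor. C#m (C#–E–G#) doesn't fit — on degree 5 F# major would have C# (V). C#m is the degree-5 chord of F# minor, so it is the borrowed v. G#dim (G#–B–D) doesn't fit — on degree 2 F# major would have G#m (ii). G#dim is the degree-2 chord of F# minor, so it is the borrowed ii°.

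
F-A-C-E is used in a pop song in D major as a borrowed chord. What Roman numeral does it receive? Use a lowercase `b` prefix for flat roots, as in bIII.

In D major scale degree 3 is F#; F is its lowered form, from D minor. Diatonically D major has F#m (iii) on that degree; F–A–C–E is instead the major-seventh chord native to D minor, so it takes the label bIIImaj7.

bIIImaj7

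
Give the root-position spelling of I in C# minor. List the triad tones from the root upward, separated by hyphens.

I is built on scale degree 1, which is C# in both C# minor and its parallel. Building the major chord from the parallel major on C#: C#–E#–G#.

C#-E#-G#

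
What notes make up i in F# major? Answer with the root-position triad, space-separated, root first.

F# A C#

i is built on scale degree 1, which is F# in both F# major and its parallel. Building the minor chord from the parallel minor on F#: F#–A–C#.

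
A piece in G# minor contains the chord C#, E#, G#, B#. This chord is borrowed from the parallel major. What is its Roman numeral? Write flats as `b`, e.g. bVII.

C# is scale degree 4 in G# minor. Diatonically G# minor has C#m (iv) on that degree; C#–E#–G#–B# is instead the major-seventh chord native to G# major, so it takes the label IVmaj7.

IVmaj7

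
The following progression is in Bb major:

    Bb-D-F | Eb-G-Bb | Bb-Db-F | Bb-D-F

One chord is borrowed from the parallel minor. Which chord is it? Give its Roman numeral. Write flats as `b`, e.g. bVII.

In Bb major the diatonic chords are Bb, Cm, Dm, Eb, F, Gm, Adim. Of the given chords, Bb–D–F = Bb and Eb–G–Bb = Eb are diatonic. Bb–Db–F is not: scale degree 1 in Bb major carries Bb (I). In Bb minor the chord on that degree is Bbm, so here it functions as i, borrowed from the parallel minor.

i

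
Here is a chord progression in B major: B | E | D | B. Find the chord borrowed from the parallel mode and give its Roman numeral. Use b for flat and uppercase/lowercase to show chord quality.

The diatonic triads in B major are B, C#m, D#m, E, F#, G#m, A#dim. B and E are both diatonic. D (D–F#–A) doesn't fit — on degree 3 B major would have D#m (iii). D is the degree-3 chord of B minor, so it is the borrowed bIII.

bIII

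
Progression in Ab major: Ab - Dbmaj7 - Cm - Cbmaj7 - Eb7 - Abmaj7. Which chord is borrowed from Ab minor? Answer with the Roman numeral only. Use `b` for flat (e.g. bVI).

bIIImaj7

The diatonic triads in Ab major are Ab, Bbm, Cm, Db, Eb, Fm, Gdim. Of the given chords, Ab, Dbmaj7, Cm, Eb7 and Abmaj7 are diatonic. Cbmaj7 (Cb–Eb–Gb–Bb) is not: scale degree 3 in Ab major carries Cm (iii). In Ab minor the chord on that degree is Cbmaj7, so here it functions as bIIImaj7, borrowed from the parallel minor.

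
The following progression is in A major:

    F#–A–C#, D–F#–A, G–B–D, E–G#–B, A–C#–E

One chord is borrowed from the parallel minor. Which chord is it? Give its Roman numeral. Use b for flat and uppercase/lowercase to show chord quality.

bVII

The diatonic triads in A major are A, Bm, C#m, D, E, F#m, G#dim. F#–A–C# = F#m, D–F#–A = D, E–G#–B = E and A–C#–E = A all belong to that set. G–B–D is not: scale degree 7 in A major carries G#dim (vii°). In A minor the chord on that degree is G, so here it functions as bVII, borrowed from the parallel minor.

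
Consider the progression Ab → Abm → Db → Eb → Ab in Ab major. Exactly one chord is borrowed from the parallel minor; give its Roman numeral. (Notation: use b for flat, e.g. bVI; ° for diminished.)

i

In Ab major the diatonic chords are Ab, Bbm, Cm, Db, Eb, Fm, Gdim. Ab, Db and Eb all belong to that set. But Abm (Ab–Cb–Eb) is foreign: the diatonic I on degree 1 is Ab, whereas Abm comes from Ab minor. It is labeled i.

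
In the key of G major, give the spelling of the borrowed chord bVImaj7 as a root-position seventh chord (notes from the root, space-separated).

The root of bVImaj7 is the lowered 6th degree: E becomes Eb. Stacking thirds in G minor on Eb gives Eb–G–Bb–D.

Eb G Bb D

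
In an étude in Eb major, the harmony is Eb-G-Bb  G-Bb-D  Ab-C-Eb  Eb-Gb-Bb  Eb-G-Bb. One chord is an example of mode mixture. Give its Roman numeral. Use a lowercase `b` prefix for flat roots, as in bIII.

i

Eb major has the diatonic set Eb, Fm, Gm, Ab, Bb, Cm, Ddim. Eb–G–Bb = Eb, G–Bb–D = Gm and Ab–C–Eb = Ab all belong to that set. Eb–Gb–Bb is not: scale degree 1 in Eb major carries Eb (I). In Eb minor the chord on that degree is Ebm, so here it functions as i, borrowed from the parallel minor.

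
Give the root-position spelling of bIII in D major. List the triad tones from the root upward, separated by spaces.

F A C

bIII is built on the lowered scale degree 3. In D major degree 3 is F#; lowered it becomes F. In D minor the chord on F is F–A–C.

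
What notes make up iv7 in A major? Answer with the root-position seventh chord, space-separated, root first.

The root, D, is scale degree 4 — the same note in A major and A minor; only the chord quality changes. Stacking thirds in A minor on D gives D–F–A–C.

D F A C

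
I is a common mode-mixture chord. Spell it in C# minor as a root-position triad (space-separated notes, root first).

The root, C#, is scale degree 1 — the same note in C# minor and C# major; only the chord quality changes. In C# major the chord on C# is C#–E#–G#.

C# E# G#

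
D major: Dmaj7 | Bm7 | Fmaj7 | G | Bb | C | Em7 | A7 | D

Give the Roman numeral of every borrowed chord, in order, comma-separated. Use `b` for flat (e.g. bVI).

The diatonic triads in D major are D, Em, F#m, G, A, Bm, C#dim. Dmaj7, Bm7, G, Em7, A7 and D are all diatonic. But Fmaj7 (F–A–C–E) is foreign: the diatonic iii on degree 3 is F#m, whereas Fmaj7 comes from D minor. It is labeled bIIImaj7. Bb (Bb–D–F) doesn't fit — on degree 6 D major would have Bm (vi). Bb is the degree-6 chord of D minor, so it is the borrowed bVI. C (C–E–G) doesn't fit — on degree 7 D major would have C#dim (vii°). C is the degree-7 chord of D minor, so it is the borrowed bVII.

bIIImaj7, bVI, bVII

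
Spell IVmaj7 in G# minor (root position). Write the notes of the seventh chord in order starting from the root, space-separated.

C# E# G# B#

The root, C#, is scale degree 4 — the same note in G# minor and G# major; only the chord quality changes. Building the major-seventh chord from the parallel major on C#: C#–E#–G#–B#.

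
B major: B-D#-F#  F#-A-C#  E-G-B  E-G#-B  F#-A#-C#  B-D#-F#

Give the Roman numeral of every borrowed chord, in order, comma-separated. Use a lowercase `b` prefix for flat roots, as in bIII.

B major has the diatonic set B, C#m, D#m, E, F#, G#m, A#dim. B–D#–F# = B, E–G#–B = E and F#–A#–C# = F# all belong to that set. But F#–A–C# is foreign: the diatonic V on degree 5 is F#, whereas F#m comes from B minor. It is labeled v. E–G–B doesn't fit — on degree 4 B major would have E (IV). Em is the degree-4 chord of B minor, so it is the borrowed iv.

v, iv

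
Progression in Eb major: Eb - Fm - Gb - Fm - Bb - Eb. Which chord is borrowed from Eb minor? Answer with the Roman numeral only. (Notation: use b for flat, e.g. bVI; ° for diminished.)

bIII

Eb major has the diatonic set Eb, Fm, Gm, Ab, Bb, Cm, Ddim. Eb, Fm and Bb are all diatonic. Gb (Gb–Bb–Db) is not: scale degree 3 in Eb major carries Gm (iii). In Eb minor the chord on that degree is Gb, so here it functions as bIII, borrowed from the parallel minor.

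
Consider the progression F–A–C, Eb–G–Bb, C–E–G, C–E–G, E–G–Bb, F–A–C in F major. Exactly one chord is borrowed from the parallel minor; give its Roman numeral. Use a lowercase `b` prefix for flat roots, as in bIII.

In F major the diatonic chords are F, Gm, Am, Bb, C, Dm, Edim. Of the given chords, F–A–C = F, C–E–G = C and E–G–Bb = Edim are diatonic. But Eb–G–Bb is foreign: the diatonic vii° on degree 7 is Edim, whereas Eb comes from F minor. It is labeled bVII.

bVII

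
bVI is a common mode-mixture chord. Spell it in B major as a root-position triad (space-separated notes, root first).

G B D

bVI is built on the lowered scale degree 6. In B major degree 6 is G#; lowered it becomes G. In B minor the chord on G is G–B–D.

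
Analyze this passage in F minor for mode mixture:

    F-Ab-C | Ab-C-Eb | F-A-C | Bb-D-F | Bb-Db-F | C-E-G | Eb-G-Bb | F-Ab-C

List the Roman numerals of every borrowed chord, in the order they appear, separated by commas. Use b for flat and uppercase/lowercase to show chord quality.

In F minor (with V from harmonic minor) the diatonic chords are Fm, Gdim, Ab, Bbm, C, Db, Eb. F–Ab–C = Fm, Ab–C–Eb = Ab, Bb–Db–F = Bbm, C–E–G = C and Eb–G–Bb = Eb are all diatonic. But F–A–C is foreign: the diatonic i on degree 1 is Fm, whereas F comes from F major. It is labeled I. But Bb–D–F is foreign: the diatonic iv on degree 4 is Bbm, whereas Bb comes from F major. It is labeled IV.

I, IV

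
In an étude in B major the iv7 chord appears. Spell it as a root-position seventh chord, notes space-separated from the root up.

iv7 is built on scale degree 4, which is E in both B major and its parallel. Stacking thirds in B minor on E gives E–G–B–D.

E G B D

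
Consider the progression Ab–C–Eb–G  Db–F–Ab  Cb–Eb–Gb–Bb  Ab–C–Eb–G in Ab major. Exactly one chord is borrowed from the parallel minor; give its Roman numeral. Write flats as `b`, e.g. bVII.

bIIImaj7

The diatonic triads in Ab major are Ab, Bbm, Cm, Db, Eb, Fm, Gdim. Ab–C–Eb–G = Abmaj7 and Db–F–Ab = Db are both diatonic. Cb–Eb–Gb–Bb is not: scale degree 3 in Ab major carries Cm (iii). In Ab minor the chord on that degree is Cbmaj7, so here it functions as bIIImaj7, borrowed from the parallel minor.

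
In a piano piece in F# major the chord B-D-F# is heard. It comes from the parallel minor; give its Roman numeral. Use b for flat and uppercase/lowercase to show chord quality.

The root B is the diatonic 4th degree of F# major; the borrowing shows in the chord quality. B–D–F# is a minor chord — the form found in F# minor, not the diatonic IV (B). Borrowed into F# major it is written iv.

iv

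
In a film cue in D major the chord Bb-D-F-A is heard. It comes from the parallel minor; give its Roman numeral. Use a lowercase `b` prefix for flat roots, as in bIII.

In D major scale degree 6 is B; Bb is its lowered form, from D minor. Diatonically D major has Bm (vi) on that degree; Bb–D–F–A is instead the major-seventh chord native to D minor, so it takes the label bVImaj7.

bVImaj7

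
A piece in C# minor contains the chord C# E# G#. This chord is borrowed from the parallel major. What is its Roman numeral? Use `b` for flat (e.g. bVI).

C# is scale degree 1 in C# minor. Diatonically C# minor has C#m (i) on that degree; C#–E#–G# is instead the major chord native to C# major, so it takes the label I.

I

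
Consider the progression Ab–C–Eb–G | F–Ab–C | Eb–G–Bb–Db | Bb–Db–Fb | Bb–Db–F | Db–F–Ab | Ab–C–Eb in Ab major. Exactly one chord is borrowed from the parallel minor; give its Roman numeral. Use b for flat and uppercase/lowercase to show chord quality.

ii°

The diatonic triads in Ab major are Ab, Bbm, Cm, Db, Eb, Fm, Gdim. Of the given chords, Ab–C–Eb–G = Abmaj7, F–Ab–C = Fm, Eb–G–Bb–Db = Eb7, Bb–Db–F = Bbm, Db–F–Ab = Db and Ab–C–Eb = Ab are diatonic. Bb–Db–Fb doesn't fit — on degree 2 Ab major would have Bbm (ii). Bbdim is the degree-2 chord of Ab minor, so it is the borrowed ii°.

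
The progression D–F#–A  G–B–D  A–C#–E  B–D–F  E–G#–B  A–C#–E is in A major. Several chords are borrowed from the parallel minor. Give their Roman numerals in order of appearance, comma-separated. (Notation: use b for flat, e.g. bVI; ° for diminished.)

The diatonic triads in A major are A, Bm, C#m, D, E, F#m, G#dim. D–F#–A = D, A–C#–E = A and E–G#–B = E all belong to that set. G–B–D doesn't fit — on degree 7 A major would have G#dim (vii°). G is the degree-7 chord of A minor, so it is the borrowed bVII. B–D–F doesn't fit — on degree 2 A major would have Bm (ii). Bdim is the degree-2 chord of A minor, so it is the borrowed ii°.

bVII, ii°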